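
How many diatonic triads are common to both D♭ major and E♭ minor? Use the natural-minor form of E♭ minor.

Diatonic triads of D♭ major: D♭ (I), E♭m (ii), Fm (iii), G♭ (IV), A♭ (V), B♭m (vi), Cdim (vii°).
Diatonic triads of E♭ minor (natural minor): E♭m (i), Fdim (ii°), G♭ (III), A♭m (iv), B♭m (v), C♭ (VI), D♭ (VII).
Matching root and quality in both lists: D♭, E♭m, G♭, B♭m.
That gives 4 common triads.

4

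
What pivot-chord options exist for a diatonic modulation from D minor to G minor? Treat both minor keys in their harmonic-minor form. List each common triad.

Triads in D minor (harmonic minor): Dm (i), Edim (ii°), Faug (III+), Gm (iv), A (V), Bb (VI), C#dim (vii°).
Triads in G minor (harmonic minor): Gm (i), Adim (ii°), Bbaug (III+), Cm (iv), D (V), Eb (VI), F#dim (vii°).
Shared triads with their functions: Gm (iv in D minor, i in G minor).

Gm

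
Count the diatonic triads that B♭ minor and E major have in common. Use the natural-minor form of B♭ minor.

0

Diatonic triads of B♭ minor (natural minor): B♭m (i), Cdim (ii°), D♭ (III), E♭m (iv), Fm (v), G♭ (VI), A♭ (VII).
Diatonic triads of E major: E (I), F♯m (ii), G♯m (iii), A (IV), B (V), C♯m (vi), D♯dim (vii°).
No triad has the same root and quality in both keys.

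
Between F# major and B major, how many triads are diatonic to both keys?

Diatonic triads of F# major: F# (I), G#m (ii), A#m (iii), B (IV), C# (V), D#m (vi), E#dim (vii°).
Diatonic triads of B major: B (I), C#m (ii), D#m (iii), E (IV), F# (V), G#m (vi), A#dim (vii°).
Matching root and quality in both lists: F#, G#m, B, D#m.
That gives 4 common triads.

4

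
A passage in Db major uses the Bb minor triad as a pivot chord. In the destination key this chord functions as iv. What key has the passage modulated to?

The numeral iv denotes a minor triad on scale degree 4. With Bb on degree 4, the tonic of the new key is F.
Degree 4 carries a minor triad in minor keys, so the destination is F minor.
Check: the diatonic triads of F minor (natural minor) are Fm (i), Gdim (ii°), Ab (III), Bbm (iv), Cm (v), Db (VI), Eb (VII) — Bb minor is indeed iv.

F minor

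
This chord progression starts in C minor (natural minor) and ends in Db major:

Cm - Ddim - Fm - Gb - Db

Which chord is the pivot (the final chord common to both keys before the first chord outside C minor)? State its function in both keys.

Chords diatonic to C minor: Cm, Ddim, Eb, Fm, Gm, Ab, Bb.
Reading the progression, the first chord not in that set is Gb, so the modulation leaves C minor there.
The chord immediately before Gb is Fm, which is diatonic to both keys: iv in C minor and iii in Db major.

Fm — iv in C minor, iii in Db major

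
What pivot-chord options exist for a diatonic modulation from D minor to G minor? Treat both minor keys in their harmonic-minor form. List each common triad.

Triads in D minor (harmonic minor): D minor (i), E diminished (ii°), F augmented (III+), G minor (iv), A major (V), Bb major (VI), C# diminished (vii°).
Triads in G minor (harmonic minor): G minor (i), A diminished (ii°), Bb augmented (III+), C minor (iv), D major (V), Eb major (VI), F# diminished (vii°).
Shared triads with their functions: G minor (iv in D minor, i in G minor).

Gm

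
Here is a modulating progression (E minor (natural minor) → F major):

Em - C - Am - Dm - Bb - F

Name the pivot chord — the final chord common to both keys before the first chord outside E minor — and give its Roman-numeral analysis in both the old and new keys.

Am — iv in E minor, iii in F major

Chords diatonic to E minor: Em, F#dim, G, Am, Bm, C, D.
Reading the progression, the first chord not in that set is Dm, so the modulation leaves E minor there.
The chord immediately before Dm is Am, which is diatonic to both keys: iv in E minor and iii in F major.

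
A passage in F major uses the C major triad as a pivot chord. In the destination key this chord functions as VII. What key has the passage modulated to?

The numeral VII denotes a major triad on scale degree 7. With C on degree 7, the tonic of the new key is D.
Degree 7 carries a major triad in natural-minor keys, so the destination is D minor.
Check: the diatonic triads of D minor (natural minor) are Dm (i), Edim (ii°), F (III), Gm (iv), Am (v), Bb (VI), C (VII) — C major is indeed VII.

D minor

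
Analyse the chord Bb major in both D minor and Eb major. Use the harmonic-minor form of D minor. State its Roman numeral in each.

The scale of D minor (harmonic minor) is D E F G A Bb C#; Bb is degree 6, and the triad built there (Bb-D-F) is major, so it is VI.
The scale of Eb major is Eb F G Ab Bb C D; Bb is degree 5, and the triad built there (Bb-D-F) is major, so it is V.

VI in D minor; V in Eb major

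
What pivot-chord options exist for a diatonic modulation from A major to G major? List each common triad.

Bm, D

Triads in A major: A major (I), B minor (ii), C# minor (iii), D major (IV), E major (V), F# minor (vi), G# diminished (vii°).
Triads in G major: G major (I), A minor (ii), B minor (iii), C major (IV), D major (V), E minor (vi), F# diminished (vii°).
Shared triads with their functions: B minor (ii in A major, iii in G major); D major (IV in A major, V in G major).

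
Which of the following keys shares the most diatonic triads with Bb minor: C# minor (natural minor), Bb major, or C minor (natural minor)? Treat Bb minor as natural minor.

C minor

Triads of Bb minor (natural minor): Bb minor (i), C diminished (ii°), Db major (III), Eb minor (iv), F minor (v), Gb major (VI), Ab major (VII).
C# minor (natural minor) shares 0: none.
Bb major shares 0: none.
C minor (natural minor) shares 2: Fm, Ab.
The most common triads (2) are shared with C minor.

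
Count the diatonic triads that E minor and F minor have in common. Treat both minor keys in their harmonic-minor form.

1

Diatonic triads of E minor (harmonic minor): E minor (i), F# diminished (ii°), G augmented (III+), A minor (iv), B major (V), C major (VI), D# diminished (vii°).
Diatonic triads of F minor (harmonic minor): F minor (i), G diminished (ii°), Ab augmented (III+), Bb minor (iv), C major (V), Db major (VI), E diminished (vii°).
Matching root and quality in both lists: C major.
That gives 1 common triad.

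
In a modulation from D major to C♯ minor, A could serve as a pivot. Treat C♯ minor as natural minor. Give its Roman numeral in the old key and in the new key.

V in D major; VI in C♯ minor

The scale of D major is D E F♯ G A B C♯; A is degree 5, and the triad built there (A-C♯-E) is major, so it is V.
The scale of C♯ minor (natural minor) is C♯ D♯ E F♯ G♯ A B; A is degree 6, and the triad built there (A-C♯-E) is major, so it is VI.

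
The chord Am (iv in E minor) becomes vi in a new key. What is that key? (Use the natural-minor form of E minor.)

The numeral vi denotes a minor triad on scale degree 6. With A on degree 6, the tonic of the new key is C.
Degree 6 carries a minor triad in major keys, so the destination is C major.
Check: the diatonic triads of C major are C (I), Dm (ii), Em (iii), F (IV), G (V), Am (vi), Bdim (vii°) — Am is indeed vi.

C major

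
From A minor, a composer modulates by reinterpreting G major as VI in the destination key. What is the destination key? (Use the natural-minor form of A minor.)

B minor

The numeral VI denotes a major triad on scale degree 6. With G on degree 6, the tonic of the new key is B.
Degree 6 carries a major triad in minor keys, so the destination is B minor.
Check: the diatonic triads of B minor (natural minor) are Bm (i), C#dim (ii°), D (III), Em (iv), F#m (v), G (VI), A (VII) — G major is indeed VI.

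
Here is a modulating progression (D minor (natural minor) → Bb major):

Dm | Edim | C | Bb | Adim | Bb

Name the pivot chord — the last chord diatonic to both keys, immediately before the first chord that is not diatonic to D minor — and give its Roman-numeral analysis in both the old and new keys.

Bb — VI in D minor, I in Bb major

Chords diatonic to D minor: Dm, Edim, F, Gm, Am, Bb, C.
Reading the progression, the first chord not in that set is Adim, so the modulation leaves D minor there.
The chord immediately before Adim is Bb, which is diatonic to both keys: VI in D minor and I in Bb major.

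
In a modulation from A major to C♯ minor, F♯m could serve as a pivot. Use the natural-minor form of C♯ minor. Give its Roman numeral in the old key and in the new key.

The scale of A major is A B C♯ D E F♯ G♯; F♯ is degree 6, and the triad built there (F♯-A-C♯) is minor, so it is vi.
The scale of C♯ minor (natural minor) is C♯ D♯ E F♯ G♯ A B; F♯ is degree 4, and the triad built there (F♯-A-C♯) is minor, so it is iv.

vi in A major; iv in C♯ minor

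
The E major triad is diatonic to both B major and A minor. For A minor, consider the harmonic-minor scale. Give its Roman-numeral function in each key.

The scale of B major is B C# D# E F# G# A#; E is degree 4, and the triad built there (E-G#-B) is major, so it is IV.
The scale of A minor (harmonic minor) is A B C D E F G#; E is degree 5, and the triad built there (E-G#-B) is major, so it is V.

IV in B major; V in A minor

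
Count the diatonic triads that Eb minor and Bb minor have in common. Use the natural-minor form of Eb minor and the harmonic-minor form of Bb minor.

3

Diatonic triads of Eb minor (natural minor): Ebm (i), Fdim (ii°), Gb (III), Abm (iv), Bbm (v), Cb (VI), Db (VII).
Diatonic triads of Bb minor (harmonic minor): Bbm (i), Cdim (ii°), Dbaug (III+), Ebm (iv), F (V), Gb (VI), Adim (vii°).
Matching root and quality in both lists: Ebm, Gb, Bbm.
That gives 3 common triads.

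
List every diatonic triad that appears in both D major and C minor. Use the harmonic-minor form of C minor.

Triads in D major: D major (I), E minor (ii), F# minor (iii), G major (IV), A major (V), B minor (vi), C# diminished (vii°).
Triads in C minor (harmonic minor): C minor (i), D diminished (ii°), Eb augmented (III+), F minor (iv), G major (V), Ab major (VI), B diminished (vii°).
Shared triads with their functions: G major (IV in D major, V in C minor).

G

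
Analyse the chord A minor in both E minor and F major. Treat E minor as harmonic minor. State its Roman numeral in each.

iv in E minor; iii in F major

The scale of E minor (harmonic minor) is E F# G A B C D#; A is degree 4, and the triad built there (A-C-E) is minor, so it is iv.
The scale of F major is F G A Bb C D E; A is degree 3, and the triad built there (A-C-E) is minor, so it is iii.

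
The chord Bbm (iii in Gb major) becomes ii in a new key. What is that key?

The numeral ii denotes a minor triad on scale degree 2. With Bb on degree 2, the tonic of the new key is Ab.
Degree 2 carries a minor triad in major keys, so the destination is Ab major.
Check: the diatonic triads of Ab major are Ab (I), Bbm (ii), Cm (iii), Db (IV), Eb (V), Fm (vi), Gdim (vii°) — Bbm is indeed ii.

Ab major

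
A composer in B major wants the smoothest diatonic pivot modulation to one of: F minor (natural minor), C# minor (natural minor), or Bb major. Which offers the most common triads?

C# minor

Triads of B major: B major (I), C# minor (ii), D# minor (iii), E major (IV), F# major (V), G# minor (vi), A# diminished (vii°).
F minor (natural minor) shares 0: none.
C# minor (natural minor) shares 4: B, C#m, E, G#m.
Bb major shares 0: none.
The most common triads (4) are shared with C# minor.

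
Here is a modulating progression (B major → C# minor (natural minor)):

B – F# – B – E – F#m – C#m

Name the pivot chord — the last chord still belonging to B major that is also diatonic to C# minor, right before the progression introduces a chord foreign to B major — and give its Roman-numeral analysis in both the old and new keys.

E — IV in B major, III in C# minor

Chords diatonic to B major: B, C#m, D#m, E, F#, G#m, A#dim.
Reading the progression, the first chord not in that set is F#m, so the modulation leaves B major there.
The chord immediately before F#m is E, which is diatonic to both keys: IV in B major and III in C# minor.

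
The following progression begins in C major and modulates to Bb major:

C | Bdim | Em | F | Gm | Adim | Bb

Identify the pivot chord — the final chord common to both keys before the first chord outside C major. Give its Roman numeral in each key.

F — IV in C major, V in Bb major

Chords diatonic to C major: C, Dm, Em, F, G, Am, Bdim.
Reading the progression, the first chord not in that set is Gm, so the modulation leaves C major there.
The chord immediately before Gm is F, which is diatonic to both keys: IV in C major and V in Bb major.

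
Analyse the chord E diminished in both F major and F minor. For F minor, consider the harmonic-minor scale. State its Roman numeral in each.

vii° in F major; vii° in F minor

The scale of F major is F G A Bb C D E; E is degree 7, and the triad built there (E-G-Bb) is diminished, so it is vii°.
The scale of F minor (harmonic minor) is F G Ab Bb C Db E; E is degree 7, and the triad built there (E-G-Bb) is diminished, so it is vii°.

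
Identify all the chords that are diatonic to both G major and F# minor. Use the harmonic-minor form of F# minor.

Triads in G major: G major (I), A minor (ii), B minor (iii), C major (IV), D major (V), E minor (vi), F# diminished (vii°).
Triads in F# minor (harmonic minor): F# minor (i), G# diminished (ii°), A augmented (III+), B minor (iv), C# major (V), D major (VI), E# diminished (vii°).
Shared triads with their functions: B minor (iii in G major, iv in F# minor); D major (V in G major, VI in F# minor).

Bm, D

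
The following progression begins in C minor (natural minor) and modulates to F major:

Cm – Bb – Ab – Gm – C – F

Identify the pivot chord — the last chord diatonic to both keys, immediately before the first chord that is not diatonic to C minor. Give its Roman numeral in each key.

Gm — v in C minor, ii in F major

Chords diatonic to C minor: Cm, Ddim, Eb, Fm, Gm, Ab, Bb.
Reading the progression, the first chord not in that set is C, so the modulation leaves C minor there.
The chord immediately before C is Gm, which is diatonic to both keys: v in C minor and ii in F major.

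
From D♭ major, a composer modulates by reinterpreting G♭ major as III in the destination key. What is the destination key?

E♭ minor

The numeral III denotes a major triad on scale degree 3. With G♭ on degree 3, the tonic of the new key is E♭.
Degree 3 carries a major triad in natural-minor keys, so the destination is E♭ minor.
Check: the diatonic triads of E♭ minor (natural minor) are E♭m (i), Fdim (ii°), G♭ (III), A♭m (iv), B♭m (v), C♭ (VI), D♭ (VII) — G♭ major is indeed III.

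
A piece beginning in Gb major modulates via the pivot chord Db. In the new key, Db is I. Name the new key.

The numeral I denotes a major triad on scale degree 1. With Db on degree 1, the tonic of the new key is Db.
Degree 1 carries a major triad in major keys, so the destination is Db major.
Check: the diatonic triads of Db major are Db (I), Ebm (ii), Fm (iii), Gb (IV), Ab (V), Bbm (vi), Cdim (vii°) — Db is indeed I.

Db major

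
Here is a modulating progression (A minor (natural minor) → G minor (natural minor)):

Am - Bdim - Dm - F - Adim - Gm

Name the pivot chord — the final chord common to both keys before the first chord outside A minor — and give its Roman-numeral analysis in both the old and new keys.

Chords diatonic to A minor: Am, Bdim, C, Dm, Em, F, G.
Reading the progression, the first chord not in that set is Adim, so the modulation leaves A minor there.
The chord immediately before Adim is F, which is diatonic to both keys: VI in A minor and VII in G minor.

F — VI in A minor, VII in G minor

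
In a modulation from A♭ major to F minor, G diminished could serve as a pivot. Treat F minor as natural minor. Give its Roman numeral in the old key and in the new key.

vii° in A♭ major; ii° in F minor

The scale of A♭ major is A♭ B♭ C D♭ E♭ F G; G is degree 7, and the triad built there (G-B♭-D♭) is diminished, so it is vii°.
The scale of F minor (natural minor) is F G A♭ B♭ C D♭ E♭; G is degree 2, and the triad built there (G-B♭-D♭) is diminished, so it is ii°.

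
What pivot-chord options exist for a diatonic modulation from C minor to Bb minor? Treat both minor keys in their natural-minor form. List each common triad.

Triads in C minor (natural minor): Cm (i), Ddim (ii°), Eb (III), Fm (iv), Gm (v), Ab (VI), Bb (VII).
Triads in Bb minor (natural minor): Bbm (i), Cdim (ii°), Db (III), Ebm (iv), Fm (v), Gb (VI), Ab (VII).
Shared triads with their functions: Fm (iv in C minor, v in Bb minor); Ab (VI in C minor, VII in Bb minor).

Fm, Ab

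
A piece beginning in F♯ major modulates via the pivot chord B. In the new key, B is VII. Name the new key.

C♯ minor

The numeral VII denotes a major triad on scale degree 7. With B on degree 7, the tonic of the new key is C♯.
Degree 7 carries a major triad in natural-minor keys, so the destination is C♯ minor.
Check: the diatonic triads of C♯ minor (natural minor) are C♯m (i), D♯dim (ii°), E (III), F♯m (iv), G♯m (v), A (VI), B (VII) — B is indeed VII.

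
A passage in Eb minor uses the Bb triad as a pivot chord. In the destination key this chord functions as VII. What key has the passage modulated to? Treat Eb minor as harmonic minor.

The numeral VII denotes a major triad on scale degree 7. With Bb on degree 7, the tonic of the new key is C.
Degree 7 carries a major triad in natural-minor keys, so the destination is C minor.
Check: the diatonic triads of C minor (natural minor) are Cm (i), Ddim (ii°), Eb (III), Fm (iv), Gm (v), Ab (VI), Bb (VII) — Bb is indeed VII.

C minor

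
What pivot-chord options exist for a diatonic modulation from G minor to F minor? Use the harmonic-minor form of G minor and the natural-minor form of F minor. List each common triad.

Cm, Eb

Triads in G minor (harmonic minor): G minor (i), A diminished (ii°), Bb augmented (III+), C minor (iv), D major (V), Eb major (VI), F# diminished (vii°).
Triads in F minor (natural minor): F minor (i), G diminished (ii°), Ab major (III), Bb minor (iv), C minor (v), Db major (VI), Eb major (VII).
Shared triads with their functions: C minor (iv in G minor, v in F minor); Eb major (VI in G minor, VII in F minor).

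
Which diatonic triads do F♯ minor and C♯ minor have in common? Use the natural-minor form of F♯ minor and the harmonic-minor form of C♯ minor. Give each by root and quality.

F♯m, A, C♯m

Triads in F♯ minor (natural minor): F♯m (i), G♯dim (ii°), A (III), Bm (iv), C♯m (v), D (VI), E (VII).
Triads in C♯ minor (harmonic minor): C♯m (i), D♯dim (ii°), Eaug (III+), F♯m (iv), G♯ (V), A (VI), B♯dim (vii°).
Shared triads with their functions: F♯m (i in F♯ minor, iv in C♯ minor); A (III in F♯ minor, VI in C♯ minor); C♯m (v in F♯ minor, i in C♯ minor).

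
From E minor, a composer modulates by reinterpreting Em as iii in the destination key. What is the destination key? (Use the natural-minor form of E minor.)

The numeral iii denotes a minor triad on scale degree 3. With E on degree 3, the tonic of the new key is C.
Degree 3 carries a minor triad in major keys, so the destination is C major.
Check: the diatonic triads of C major are C (I), Dm (ii), Em (iii), F (IV), G (V), Am (vi), Bdim (vii°) — Em is indeed iii.

C major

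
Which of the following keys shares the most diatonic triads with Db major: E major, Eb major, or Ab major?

Triads of Db major: Db major (I), Eb minor (ii), F minor (iii), Gb major (IV), Ab major (V), Bb minor (vi), C diminished (vii°).
E major shares 0: none.
Eb major shares 2: Fm, Ab.
Ab major shares 4: Db, Fm, Ab, Bbm.
The most common triads (4) are shared with Ab major.

Ab major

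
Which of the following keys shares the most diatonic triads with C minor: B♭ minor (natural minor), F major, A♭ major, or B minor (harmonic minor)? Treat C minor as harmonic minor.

A♭ major

Triads of C minor (harmonic minor): C minor (i), D diminished (ii°), E♭ augmented (III+), F minor (iv), G major (V), A♭ major (VI), B diminished (vii°).
B♭ minor (natural minor) shares 2: Fm, A♭.
F major shares 0: none.
A♭ major shares 3: Cm, Fm, A♭.
B minor (harmonic minor) shares 1: G.
The most common triads (3) are shared with A♭ major.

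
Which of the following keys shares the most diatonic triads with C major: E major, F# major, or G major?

G major

Triads of C major: C major (I), D minor (ii), E minor (iii), F major (IV), G major (V), A minor (vi), B diminished (vii°).
E major shares 0: none.
F# major shares 0: none.
G major shares 4: C, Em, G, Am.
The most common triads (4) are shared with G major.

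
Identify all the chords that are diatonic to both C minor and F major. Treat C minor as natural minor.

Triads in C minor (natural minor): Cm (i), Ddim (ii°), Eb (III), Fm (iv), Gm (v), Ab (VI), Bb (VII).
Triads in F major: F (I), Gm (ii), Am (iii), Bb (IV), C (V), Dm (vi), Edim (vii°).
Shared triads with their functions: Gm (v in C minor, ii in F major); Bb (VII in C minor, IV in F major).

Gm, Bb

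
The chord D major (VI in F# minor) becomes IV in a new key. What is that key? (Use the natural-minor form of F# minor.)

A major

The numeral IV denotes a major triad on scale degree 4. With D on degree 4, the tonic of the new key is A.
Degree 4 carries a major triad in major keys, so the destination is A major.
Check: the diatonic triads of A major are A (I), Bm (ii), C#m (iii), D (IV), E (V), F#m (vi), G#dim (vii°) — D major is indeed IV.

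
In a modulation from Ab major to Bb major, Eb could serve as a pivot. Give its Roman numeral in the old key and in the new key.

V in Ab major; IV in Bb major

The scale of Ab major is Ab Bb C Db Eb F G; Eb is degree 5, and the triad built there (Eb-G-Bb) is major, so it is V.
The scale of Bb major is Bb C D Eb F G A; Eb is degree 4, and the triad built there (Eb-G-Bb) is major, so it is IV.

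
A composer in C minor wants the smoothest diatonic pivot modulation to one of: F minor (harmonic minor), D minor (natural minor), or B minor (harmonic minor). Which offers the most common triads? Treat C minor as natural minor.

Triads of C minor (natural minor): Cm (i), Ddim (ii°), Eb (III), Fm (iv), Gm (v), Ab (VI), Bb (VII).
F minor (harmonic minor) shares 1: Fm.
D minor (natural minor) shares 2: Gm, Bb.
B minor (harmonic minor) shares 0: none.
The most common triads (2) are shared with D minor.

D minor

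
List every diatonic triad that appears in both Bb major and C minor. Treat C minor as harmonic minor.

Cm

Triads in Bb major: Bb major (I), C minor (ii), D minor (iii), Eb major (IV), F major (V), G minor (vi), A diminished (vii°).
Triads in C minor (harmonic minor): C minor (i), D diminished (ii°), Eb augmented (III+), F minor (iv), G major (V), Ab major (VI), B diminished (vii°).
Shared triads with their functions: C minor (ii in Bb major, i in C minor).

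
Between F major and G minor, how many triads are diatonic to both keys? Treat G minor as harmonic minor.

Diatonic triads of F major: F (I), Gm (ii), Am (iii), Bb (IV), C (V), Dm (vi), Edim (vii°).
Diatonic triads of G minor (harmonic minor): Gm (i), Adim (ii°), Bbaug (III+), Cm (iv), D (V), Eb (VI), F#dim (vii°).
Matching root and quality in both lists: Gm.
That gives 1 common triad.

1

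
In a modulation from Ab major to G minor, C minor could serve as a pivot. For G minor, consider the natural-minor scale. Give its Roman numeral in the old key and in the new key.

iii in Ab major; iv in G minor

The scale of Ab major is Ab Bb C Db Eb F G; C is degree 3, and the triad built there (C-Eb-G) is minor, so it is iii.
The scale of G minor (natural minor) is G A Bb C D Eb F; C is degree 4, and the triad built there (C-Eb-G) is minor, so it is iv.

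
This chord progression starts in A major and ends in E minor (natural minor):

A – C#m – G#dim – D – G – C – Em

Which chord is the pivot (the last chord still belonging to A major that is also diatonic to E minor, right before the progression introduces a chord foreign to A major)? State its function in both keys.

Chords diatonic to A major: A, Bm, C#m, D, E, F#m, G#dim.
Reading the progression, the first chord not in that set is G, so the modulation leaves A major there.
The chord immediately before G is D, which is diatonic to both keys: IV in A major and VII in E minor.

D — IV in A major, VII in E minor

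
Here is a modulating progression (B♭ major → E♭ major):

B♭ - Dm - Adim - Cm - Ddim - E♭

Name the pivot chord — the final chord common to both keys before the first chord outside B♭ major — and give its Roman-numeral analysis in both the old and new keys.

Cm — ii in B♭ major, vi in E♭ major

Chords diatonic to B♭ major: B♭, Cm, Dm, E♭, F, Gm, Adim.
Reading the progression, the first chord not in that set is Ddim, so the modulation leaves B♭ major there.
The chord immediately before Ddim is Cm, which is diatonic to both keys: ii in B♭ major and vi in E♭ major.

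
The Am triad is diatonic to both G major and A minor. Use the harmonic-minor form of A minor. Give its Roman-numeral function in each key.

The scale of G major is G A B C D E F#; A is degree 2, and the triad built there (A-C-E) is minor, so it is ii.
The scale of A minor (harmonic minor) is A B C D E F G#; A is degree 1, and the triad built there (A-C-E) is minor, so it is i.

ii in G major; i in A minor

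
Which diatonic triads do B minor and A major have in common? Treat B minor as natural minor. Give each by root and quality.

Bm, D, F♯m, A

Triads in B minor (natural minor): B minor (i), C♯ diminished (ii°), D major (III), E minor (iv), F♯ minor (v), G major (VI), A major (VII).
Triads in A major: A major (I), B minor (ii), C♯ minor (iii), D major (IV), E major (V), F♯ minor (vi), G♯ diminished (vii°).
Shared triads with their functions: B minor (i in B minor, ii in A major); D major (III in B minor, IV in A major); F♯ minor (v in B minor, vi in A major); A major (VII in B minor, I in A major).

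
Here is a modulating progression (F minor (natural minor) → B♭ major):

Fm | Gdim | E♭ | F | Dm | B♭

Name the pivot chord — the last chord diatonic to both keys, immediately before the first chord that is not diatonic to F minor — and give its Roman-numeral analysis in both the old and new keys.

Chords diatonic to F minor: Fm, Gdim, A♭, B♭m, Cm, D♭, E♭.
Reading the progression, the first chord not in that set is F, so the modulation leaves F minor there.
The chord immediately before F is E♭, which is diatonic to both keys: VII in F minor and IV in B♭ major.

E♭ — VII in F minor, IV in B♭ major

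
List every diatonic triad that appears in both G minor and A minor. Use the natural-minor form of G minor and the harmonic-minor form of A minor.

Dm, F

Triads in G minor (natural minor): Gm (i), Adim (ii°), Bb (III), Cm (iv), Dm (v), Eb (VI), F (VII).
Triads in A minor (harmonic minor): Am (i), Bdim (ii°), Caug (III+), Dm (iv), E (V), F (VI), G#dim (vii°).
Shared triads with their functions: Dm (v in G minor, iv in A minor); F (VII in G minor, VI in A minor).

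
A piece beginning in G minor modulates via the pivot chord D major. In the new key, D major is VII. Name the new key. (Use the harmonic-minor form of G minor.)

E minor

The numeral VII denotes a major triad on scale degree 7. With D on degree 7, the tonic of the new key is E.
Degree 7 carries a major triad in natural-minor keys, so the destination is E minor.
Check: the diatonic triads of E minor (natural minor) are Em (i), F#dim (ii°), G (III), Am (iv), Bm (v), C (VI), D (VII) — D major is indeed VII.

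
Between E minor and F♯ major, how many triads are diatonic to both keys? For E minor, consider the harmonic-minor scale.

Diatonic triads of E minor (harmonic minor): E minor (i), F♯ diminished (ii°), G augmented (III+), A minor (iv), B major (V), C major (VI), D♯ diminished (vii°).
Diatonic triads of F♯ major: F♯ major (I), G♯ minor (ii), A♯ minor (iii), B major (IV), C♯ major (V), D♯ minor (vi), E♯ diminished (vii°).
Matching root and quality in both lists: B major.
That gives 1 common triad.

1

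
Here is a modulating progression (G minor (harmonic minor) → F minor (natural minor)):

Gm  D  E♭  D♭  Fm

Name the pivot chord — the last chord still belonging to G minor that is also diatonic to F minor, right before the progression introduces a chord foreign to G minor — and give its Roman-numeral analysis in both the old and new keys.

E♭ — VI in G minor, VII in F minor

Chords diatonic to G minor: Gm, Adim, B♭aug, Cm, D, E♭, F♯dim.
Reading the progression, the first chord not in that set is D♭, so the modulation leaves G minor there.
The chord immediately before D♭ is E♭, which is diatonic to both keys: VI in G minor and VII in F minor.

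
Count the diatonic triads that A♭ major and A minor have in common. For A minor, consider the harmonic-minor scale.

Diatonic triads of A♭ major: A♭ (I), B♭m (ii), Cm (iii), D♭ (IV), E♭ (V), Fm (vi), Gdim (vii°).
Diatonic triads of A minor (harmonic minor): Am (i), Bdim (ii°), Caug (III+), Dm (iv), E (V), F (VI), G♯dim (vii°).
No triad has the same root and quality in both keys.

0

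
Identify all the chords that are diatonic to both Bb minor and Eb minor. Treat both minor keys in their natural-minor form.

Triads in Bb minor (natural minor): Bbm (i), Cdim (ii°), Db (III), Ebm (iv), Fm (v), Gb (VI), Ab (VII).
Triads in Eb minor (natural minor): Ebm (i), Fdim (ii°), Gb (III), Abm (iv), Bbm (v), Cb (VI), Db (VII).
Shared triads with their functions: Bbm (i in Bb minor, v in Eb minor); Db (III in Bb minor, VII in Eb minor); Ebm (iv in Bb minor, i in Eb minor); Gb (VI in Bb minor, III in Eb minor).

Bbm, Db, Ebm, Gb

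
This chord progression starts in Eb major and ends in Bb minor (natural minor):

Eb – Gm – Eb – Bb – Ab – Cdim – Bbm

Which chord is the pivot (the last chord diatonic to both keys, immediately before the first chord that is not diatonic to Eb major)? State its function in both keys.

Ab — IV in Eb major, VII in Bb minor

Chords diatonic to Eb major: Eb, Fm, Gm, Ab, Bb, Cm, Ddim.
Reading the progression, the first chord not in that set is Cdim, so the modulation leaves Eb major there.
The chord immediately before Cdim is Ab, which is diatonic to both keys: IV in Eb major and VII in Bb minor.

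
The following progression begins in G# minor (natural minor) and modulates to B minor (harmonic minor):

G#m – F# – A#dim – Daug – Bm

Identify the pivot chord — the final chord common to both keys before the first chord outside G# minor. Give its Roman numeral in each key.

A#dim — ii° in G# minor, vii° in B minor

Chords diatonic to G# minor: G#m, A#dim, B, C#m, D#m, E, F#.
Reading the progression, the first chord not in that set is Daug, so the modulation leaves G# minor there.
The chord immediately before Daug is A#dim, which is diatonic to both keys: ii° in G# minor and vii° in B minor.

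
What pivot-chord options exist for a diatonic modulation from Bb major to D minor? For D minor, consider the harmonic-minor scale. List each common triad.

Triads in Bb major: Bb (I), Cm (ii), Dm (iii), Eb (IV), F (V), Gm (vi), Adim (vii°).
Triads in D minor (harmonic minor): Dm (i), Edim (ii°), Faug (III+), Gm (iv), A (V), Bb (VI), C#dim (vii°).
Shared triads with their functions: Bb (I in Bb major, VI in D minor); Dm (iii in Bb major, i in D minor); Gm (vi in Bb major, iv in D minor).

Bb, Dm, Gm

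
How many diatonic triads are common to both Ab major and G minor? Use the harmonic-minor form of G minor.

Diatonic triads of Ab major: Ab (I), Bbm (ii), Cm (iii), Db (IV), Eb (V), Fm (vi), Gdim (vii°).
Diatonic triads of G minor (harmonic minor): Gm (i), Adim (ii°), Bbaug (III+), Cm (iv), D (V), Eb (VI), F#dim (vii°).
Matching root and quality in both lists: Cm, Eb.
That gives 2 common triads.

2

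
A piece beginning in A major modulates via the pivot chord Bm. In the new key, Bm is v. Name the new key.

E minor

The numeral v denotes a minor triad on scale degree 5. With B on degree 5, the tonic of the new key is E.
Degree 5 carries a minor triad in natural-minor keys, so the destination is E minor.
Check: the diatonic triads of E minor (natural minor) are Em (i), F#dim (ii°), G (III), Am (iv), Bm (v), C (VI), D (VII) — Bm is indeed v.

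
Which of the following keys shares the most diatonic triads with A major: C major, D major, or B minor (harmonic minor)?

D major

Triads of A major: A major (I), B minor (ii), C# minor (iii), D major (IV), E major (V), F# minor (vi), G# diminished (vii°).
C major shares 0: none.
D major shares 4: A, Bm, D, F#m.
B minor (harmonic minor) shares 1: Bm.
The most common triads (4) are shared with D major.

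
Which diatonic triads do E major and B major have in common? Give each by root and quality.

E, G#m, B, C#m

Triads in E major: E (I), F#m (ii), G#m (iii), A (IV), B (V), C#m (vi), D#dim (vii°).
Triads in B major: B (I), C#m (ii), D#m (iii), E (IV), F# (V), G#m (vi), A#dim (vii°).
Shared triads with their functions: E (I in E major, IV in B major); G#m (iii in E major, vi in B major); B (V in E major, I in B major); C#m (vi in E major, ii in B major).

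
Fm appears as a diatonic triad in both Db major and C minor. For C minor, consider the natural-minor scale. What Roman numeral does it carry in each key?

The scale of Db major is Db Eb F Gb Ab Bb C; F is degree 3, and the triad built there (F-Ab-C) is minor, so it is iii.
The scale of C minor (natural minor) is C D Eb F G Ab Bb; F is degree 4, and the triad built there (F-Ab-C) is minor, so it is iv.

iii in Db major; iv in C minor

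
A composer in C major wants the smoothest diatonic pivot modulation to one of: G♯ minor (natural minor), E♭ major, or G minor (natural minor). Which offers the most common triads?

G minor

Triads of C major: C (I), Dm (ii), Em (iii), F (IV), G (V), Am (vi), Bdim (vii°).
G♯ minor (natural minor) shares 0: none.
E♭ major shares 0: none.
G minor (natural minor) shares 2: Dm, F.
The most common triads (2) are shared with G minor.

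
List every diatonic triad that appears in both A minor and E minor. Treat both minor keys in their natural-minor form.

Am, C, Em, G

Triads in A minor (natural minor): Am (i), Bdim (ii°), C (III), Dm (iv), Em (v), F (VI), G (VII).
Triads in E minor (natural minor): Em (i), F♯dim (ii°), G (III), Am (iv), Bm (v), C (VI), D (VII).
Shared triads with their functions: Am (i in A minor, iv in E minor); C (III in A minor, VI in E minor); Em (v in A minor, i in E minor); G (VII in A minor, III in E minor).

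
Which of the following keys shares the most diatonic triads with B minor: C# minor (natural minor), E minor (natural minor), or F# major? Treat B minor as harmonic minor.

E minor

Triads of B minor (harmonic minor): B minor (i), C# diminished (ii°), D augmented (III+), E minor (iv), F# major (V), G major (VI), A# diminished (vii°).
C# minor (natural minor) shares 0: none.
E minor (natural minor) shares 3: Bm, Em, G.
F# major shares 1: F#.
The most common triads (3) are shared with E minor.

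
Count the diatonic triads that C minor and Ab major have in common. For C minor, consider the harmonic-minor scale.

Diatonic triads of C minor (harmonic minor): Cm (i), Ddim (ii°), Ebaug (III+), Fm (iv), G (V), Ab (VI), Bdim (vii°).
Diatonic triads of Ab major: Ab (I), Bbm (ii), Cm (iii), Db (IV), Eb (V), Fm (vi), Gdim (vii°).
Matching root and quality in both lists: Cm, Fm, Ab.
That gives 3 common triads.

3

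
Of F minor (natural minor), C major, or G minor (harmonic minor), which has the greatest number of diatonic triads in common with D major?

Triads of D major: D major (I), E minor (ii), F♯ minor (iii), G major (IV), A major (V), B minor (vi), C♯ diminished (vii°).
F minor (natural minor) shares 0: none.
C major shares 2: Em, G.
G minor (harmonic minor) shares 1: D.
The most common triads (2) are shared with C major.

C major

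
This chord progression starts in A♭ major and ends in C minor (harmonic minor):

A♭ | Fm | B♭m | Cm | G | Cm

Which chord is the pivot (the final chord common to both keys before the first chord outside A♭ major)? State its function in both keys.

Chords diatonic to A♭ major: A♭, B♭m, Cm, D♭, E♭, Fm, Gdim.
Reading the progression, the first chord not in that set is G, so the modulation leaves A♭ major there.
The chord immediately before G is Cm, which is diatonic to both keys: iii in A♭ major and i in C minor.

Cm — iii in A♭ major, i in C minor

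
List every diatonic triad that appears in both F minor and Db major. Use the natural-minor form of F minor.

Fm, Ab, Bbm, Db

Triads in F minor (natural minor): Fm (i), Gdim (ii°), Ab (III), Bbm (iv), Cm (v), Db (VI), Eb (VII).
Triads in Db major: Db (I), Ebm (ii), Fm (iii), Gb (IV), Ab (V), Bbm (vi), Cdim (vii°).
Shared triads with their functions: Fm (i in F minor, iii in Db major); Ab (III in F minor, V in Db major); Bbm (iv in F minor, vi in Db major); Db (VI in F minor, I in Db major).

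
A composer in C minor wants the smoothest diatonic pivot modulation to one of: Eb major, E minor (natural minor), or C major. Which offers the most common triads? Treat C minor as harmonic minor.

Triads of C minor (harmonic minor): Cm (i), Ddim (ii°), Ebaug (III+), Fm (iv), G (V), Ab (VI), Bdim (vii°).
Eb major shares 4: Cm, Ddim, Fm, Ab.
E minor (natural minor) shares 1: G.
C major shares 2: G, Bdim.
The most common triads (4) are shared with Eb major.

Eb major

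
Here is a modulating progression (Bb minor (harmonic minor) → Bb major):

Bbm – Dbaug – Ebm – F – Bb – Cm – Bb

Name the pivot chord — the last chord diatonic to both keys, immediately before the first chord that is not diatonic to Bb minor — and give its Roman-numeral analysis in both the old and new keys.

Chords diatonic to Bb minor: Bbm, Cdim, Dbaug, Ebm, F, Gb, Adim.
Reading the progression, the first chord not in that set is Bb, so the modulation leaves Bb minor there.
The chord immediately before Bb is F, which is diatonic to both keys: V in Bb minor and V in Bb major.

F — V in Bb minor, V in Bb major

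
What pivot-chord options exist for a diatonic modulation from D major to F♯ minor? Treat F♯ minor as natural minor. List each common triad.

D, F♯m, A, Bm

Triads in D major: D (I), Em (ii), F♯m (iii), G (IV), A (V), Bm (vi), C♯dim (vii°).
Triads in F♯ minor (natural minor): F♯m (i), G♯dim (ii°), A (III), Bm (iv), C♯m (v), D (VI), E (VII).
Shared triads with their functions: D (I in D major, VI in F♯ minor); F♯m (iii in D major, i in F♯ minor); A (V in D major, III in F♯ minor); Bm (vi in D major, iv in F♯ minor).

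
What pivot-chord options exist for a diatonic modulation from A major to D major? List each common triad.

A, Bm, D, F#m

Triads in A major: A (I), Bm (ii), C#m (iii), D (IV), E (V), F#m (vi), G#dim (vii°).
Triads in D major: D (I), Em (ii), F#m (iii), G (IV), A (V), Bm (vi), C#dim (vii°).
Shared triads with their functions: A (I in A major, V in D major); Bm (ii in A major, vi in D major); D (IV in A major, I in D major); F#m (vi in A major, iii in D major).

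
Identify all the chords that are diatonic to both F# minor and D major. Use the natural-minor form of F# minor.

Triads in F# minor (natural minor): F# minor (i), G# diminished (ii°), A major (III), B minor (iv), C# minor (v), D major (VI), E major (VII).
Triads in D major: D major (I), E minor (ii), F# minor (iii), G major (IV), A major (V), B minor (vi), C# diminished (vii°).
Shared triads with their functions: F# minor (i in F# minor, iii in D major); A major (III in F# minor, V in D major); B minor (iv in F# minor, vi in D major); D major (VI in F# minor, I in D major).

F#m, A, Bm, D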